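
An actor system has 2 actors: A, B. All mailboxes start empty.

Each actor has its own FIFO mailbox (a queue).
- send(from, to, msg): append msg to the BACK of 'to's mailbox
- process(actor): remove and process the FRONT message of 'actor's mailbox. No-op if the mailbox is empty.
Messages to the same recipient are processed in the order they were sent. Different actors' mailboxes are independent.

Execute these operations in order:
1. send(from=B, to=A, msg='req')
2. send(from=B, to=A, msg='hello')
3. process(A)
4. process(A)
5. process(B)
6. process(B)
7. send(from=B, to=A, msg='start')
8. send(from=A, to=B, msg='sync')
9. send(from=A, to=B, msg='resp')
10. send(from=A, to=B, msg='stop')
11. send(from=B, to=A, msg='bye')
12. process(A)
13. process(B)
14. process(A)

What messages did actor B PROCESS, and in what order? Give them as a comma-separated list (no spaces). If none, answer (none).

Answer: sync

Derivation:
After 1 (send(from=B, to=A, msg='req')): A:[req] B:[]
After 2 (send(from=B, to=A, msg='hello')): A:[req,hello] B:[]
After 3 (process(A)): A:[hello] B:[]
After 4 (process(A)): A:[] B:[]
After 5 (process(B)): A:[] B:[]
After 6 (process(B)): A:[] B:[]
After 7 (send(from=B, to=A, msg='start')): A:[start] B:[]
After 8 (send(from=A, to=B, msg='sync')): A:[start] B:[sync]
After 9 (send(from=A, to=B, msg='resp')): A:[start] B:[sync,resp]
After 10 (send(from=A, to=B, msg='stop')): A:[start] B:[sync,resp,stop]
After 11 (send(from=B, to=A, msg='bye')): A:[start,bye] B:[sync,resp,stop]
After 12 (process(A)): A:[bye] B:[sync,resp,stop]
After 13 (process(B)): A:[bye] B:[resp,stop]
After 14 (process(A)): A:[] B:[resp,stop]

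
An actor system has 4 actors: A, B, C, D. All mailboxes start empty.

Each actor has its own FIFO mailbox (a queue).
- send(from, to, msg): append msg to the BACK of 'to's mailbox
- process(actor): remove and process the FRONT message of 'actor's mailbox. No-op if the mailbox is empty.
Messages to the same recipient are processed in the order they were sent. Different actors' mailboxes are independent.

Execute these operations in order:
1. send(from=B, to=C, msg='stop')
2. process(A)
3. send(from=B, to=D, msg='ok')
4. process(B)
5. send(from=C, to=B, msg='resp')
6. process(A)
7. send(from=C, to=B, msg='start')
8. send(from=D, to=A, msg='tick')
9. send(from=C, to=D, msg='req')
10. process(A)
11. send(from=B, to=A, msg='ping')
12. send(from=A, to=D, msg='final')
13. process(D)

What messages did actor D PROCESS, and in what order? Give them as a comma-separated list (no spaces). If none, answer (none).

Answer: ok

Derivation:
After 1 (send(from=B, to=C, msg='stop')): A:[] B:[] C:[stop] D:[]
After 2 (process(A)): A:[] B:[] C:[stop] D:[]
After 3 (send(from=B, to=D, msg='ok')): A:[] B:[] C:[stop] D:[ok]
After 4 (process(B)): A:[] B:[] C:[stop] D:[ok]
After 5 (send(from=C, to=B, msg='resp')): A:[] B:[resp] C:[stop] D:[ok]
After 6 (process(A)): A:[] B:[resp] C:[stop] D:[ok]
After 7 (send(from=C, to=B, msg='start')): A:[] B:[resp,start] C:[stop] D:[ok]
After 8 (send(from=D, to=A, msg='tick')): A:[tick] B:[resp,start] C:[stop] D:[ok]
After 9 (send(from=C, to=D, msg='req')): A:[tick] B:[resp,start] C:[stop] D:[ok,req]
After 10 (process(A)): A:[] B:[resp,start] C:[stop] D:[ok,req]
After 11 (send(from=B, to=A, msg='ping')): A:[ping] B:[resp,start] C:[stop] D:[ok,req]
After 12 (send(from=A, to=D, msg='final')): A:[ping] B:[resp,start] C:[stop] D:[ok,req,final]
After 13 (process(D)): A:[ping] B:[resp,start] C:[stop] D:[req,final]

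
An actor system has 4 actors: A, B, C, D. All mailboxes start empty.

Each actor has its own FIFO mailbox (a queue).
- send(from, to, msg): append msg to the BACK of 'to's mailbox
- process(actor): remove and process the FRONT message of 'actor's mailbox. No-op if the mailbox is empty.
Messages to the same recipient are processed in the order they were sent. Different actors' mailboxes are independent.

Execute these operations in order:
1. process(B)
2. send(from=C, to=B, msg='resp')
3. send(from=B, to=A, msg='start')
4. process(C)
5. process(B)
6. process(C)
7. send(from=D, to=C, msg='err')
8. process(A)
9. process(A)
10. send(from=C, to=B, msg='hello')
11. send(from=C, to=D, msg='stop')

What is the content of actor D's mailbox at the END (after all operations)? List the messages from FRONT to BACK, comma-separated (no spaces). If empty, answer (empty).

Answer: stop

Derivation:
After 1 (process(B)): A:[] B:[] C:[] D:[]
After 2 (send(from=C, to=B, msg='resp')): A:[] B:[resp] C:[] D:[]
After 3 (send(from=B, to=A, msg='start')): A:[start] B:[resp] C:[] D:[]
After 4 (process(C)): A:[start] B:[resp] C:[] D:[]
After 5 (process(B)): A:[start] B:[] C:[] D:[]
After 6 (process(C)): A:[start] B:[] C:[] D:[]
After 7 (send(from=D, to=C, msg='err')): A:[start] B:[] C:[err] D:[]
After 8 (process(A)): A:[] B:[] C:[err] D:[]
After 9 (process(A)): A:[] B:[] C:[err] D:[]
After 10 (send(from=C, to=B, msg='hello')): A:[] B:[hello] C:[err] D:[]
After 11 (send(from=C, to=D, msg='stop')): A:[] B:[hello] C:[err] D:[stop]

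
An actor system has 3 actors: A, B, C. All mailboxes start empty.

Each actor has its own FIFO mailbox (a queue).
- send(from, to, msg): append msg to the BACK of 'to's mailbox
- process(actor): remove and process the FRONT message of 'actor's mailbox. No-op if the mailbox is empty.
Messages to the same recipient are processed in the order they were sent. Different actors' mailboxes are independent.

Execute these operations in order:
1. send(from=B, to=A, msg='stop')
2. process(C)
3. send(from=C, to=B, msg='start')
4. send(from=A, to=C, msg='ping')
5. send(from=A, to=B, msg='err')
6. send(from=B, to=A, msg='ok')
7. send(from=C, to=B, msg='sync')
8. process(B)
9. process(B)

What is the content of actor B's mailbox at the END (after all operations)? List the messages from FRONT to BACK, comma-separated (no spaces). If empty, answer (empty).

After 1 (send(from=B, to=A, msg='stop')): A:[stop] B:[] C:[]
After 2 (process(C)): A:[stop] B:[] C:[]
After 3 (send(from=C, to=B, msg='start')): A:[stop] B:[start] C:[]
After 4 (send(from=A, to=C, msg='ping')): A:[stop] B:[start] C:[ping]
After 5 (send(from=A, to=B, msg='err')): A:[stop] B:[start,err] C:[ping]
After 6 (send(from=B, to=A, msg='ok')): A:[stop,ok] B:[start,err] C:[ping]
After 7 (send(from=C, to=B, msg='sync')): A:[stop,ok] B:[start,err,sync] C:[ping]
After 8 (process(B)): A:[stop,ok] B:[err,sync] C:[ping]
After 9 (process(B)): A:[stop,ok] B:[sync] C:[ping]

Answer: sync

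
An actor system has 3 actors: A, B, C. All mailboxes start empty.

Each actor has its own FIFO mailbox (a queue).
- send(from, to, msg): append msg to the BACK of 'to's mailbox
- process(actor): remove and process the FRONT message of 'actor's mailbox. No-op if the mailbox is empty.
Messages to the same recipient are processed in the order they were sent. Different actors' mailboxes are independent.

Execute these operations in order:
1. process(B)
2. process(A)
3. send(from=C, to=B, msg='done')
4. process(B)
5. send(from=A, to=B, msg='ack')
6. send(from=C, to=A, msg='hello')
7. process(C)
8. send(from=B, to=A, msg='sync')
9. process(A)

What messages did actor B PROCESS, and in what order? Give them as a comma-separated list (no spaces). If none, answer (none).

After 1 (process(B)): A:[] B:[] C:[]
After 2 (process(A)): A:[] B:[] C:[]
After 3 (send(from=C, to=B, msg='done')): A:[] B:[done] C:[]
After 4 (process(B)): A:[] B:[] C:[]
After 5 (send(from=A, to=B, msg='ack')): A:[] B:[ack] C:[]
After 6 (send(from=C, to=A, msg='hello')): A:[hello] B:[ack] C:[]
After 7 (process(C)): A:[hello] B:[ack] C:[]
After 8 (send(from=B, to=A, msg='sync')): A:[hello,sync] B:[ack] C:[]
After 9 (process(A)): A:[sync] B:[ack] C:[]

Answer: done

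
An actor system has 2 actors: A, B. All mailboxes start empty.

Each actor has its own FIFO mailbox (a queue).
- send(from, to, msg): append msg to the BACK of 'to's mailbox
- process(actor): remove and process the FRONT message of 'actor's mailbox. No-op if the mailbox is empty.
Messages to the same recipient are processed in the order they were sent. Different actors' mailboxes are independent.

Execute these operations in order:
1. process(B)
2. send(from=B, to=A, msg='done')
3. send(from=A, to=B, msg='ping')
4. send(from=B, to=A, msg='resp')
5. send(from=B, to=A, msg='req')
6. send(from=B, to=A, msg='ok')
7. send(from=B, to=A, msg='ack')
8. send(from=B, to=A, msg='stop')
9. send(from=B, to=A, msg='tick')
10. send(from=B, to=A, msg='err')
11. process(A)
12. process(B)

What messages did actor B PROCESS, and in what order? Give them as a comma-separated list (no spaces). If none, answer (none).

Answer: ping

Derivation:
After 1 (process(B)): A:[] B:[]
After 2 (send(from=B, to=A, msg='done')): A:[done] B:[]
After 3 (send(from=A, to=B, msg='ping')): A:[done] B:[ping]
After 4 (send(from=B, to=A, msg='resp')): A:[done,resp] B:[ping]
After 5 (send(from=B, to=A, msg='req')): A:[done,resp,req] B:[ping]
After 6 (send(from=B, to=A, msg='ok')): A:[done,resp,req,ok] B:[ping]
After 7 (send(from=B, to=A, msg='ack')): A:[done,resp,req,ok,ack] B:[ping]
After 8 (send(from=B, to=A, msg='stop')): A:[done,resp,req,ok,ack,stop] B:[ping]
After 9 (send(from=B, to=A, msg='tick')): A:[done,resp,req,ok,ack,stop,tick] B:[ping]
After 10 (send(from=B, to=A, msg='err')): A:[done,resp,req,ok,ack,stop,tick,err] B:[ping]
After 11 (process(A)): A:[resp,req,ok,ack,stop,tick,err] B:[ping]
After 12 (process(B)): A:[resp,req,ok,ack,stop,tick,err] B:[]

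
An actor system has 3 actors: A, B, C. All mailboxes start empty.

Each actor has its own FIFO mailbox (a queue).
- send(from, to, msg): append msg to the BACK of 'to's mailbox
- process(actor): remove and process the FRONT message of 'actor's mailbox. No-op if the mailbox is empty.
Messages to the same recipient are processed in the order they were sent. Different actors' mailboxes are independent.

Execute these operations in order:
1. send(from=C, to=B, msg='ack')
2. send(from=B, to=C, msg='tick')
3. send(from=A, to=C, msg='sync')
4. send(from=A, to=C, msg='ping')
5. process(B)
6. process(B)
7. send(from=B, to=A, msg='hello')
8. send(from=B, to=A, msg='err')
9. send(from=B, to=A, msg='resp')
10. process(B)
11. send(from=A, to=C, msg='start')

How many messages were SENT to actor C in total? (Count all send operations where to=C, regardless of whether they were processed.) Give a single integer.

Answer: 4

Derivation:
After 1 (send(from=C, to=B, msg='ack')): A:[] B:[ack] C:[]
After 2 (send(from=B, to=C, msg='tick')): A:[] B:[ack] C:[tick]
After 3 (send(from=A, to=C, msg='sync')): A:[] B:[ack] C:[tick,sync]
After 4 (send(from=A, to=C, msg='ping')): A:[] B:[ack] C:[tick,sync,ping]
After 5 (process(B)): A:[] B:[] C:[tick,sync,ping]
After 6 (process(B)): A:[] B:[] C:[tick,sync,ping]
After 7 (send(from=B, to=A, msg='hello')): A:[hello] B:[] C:[tick,sync,ping]
After 8 (send(from=B, to=A, msg='err')): A:[hello,err] B:[] C:[tick,sync,ping]
After 9 (send(from=B, to=A, msg='resp')): A:[hello,err,resp] B:[] C:[tick,sync,ping]
After 10 (process(B)): A:[hello,err,resp] B:[] C:[tick,sync,ping]
After 11 (send(from=A, to=C, msg='start')): A:[hello,err,resp] B:[] C:[tick,sync,ping,start]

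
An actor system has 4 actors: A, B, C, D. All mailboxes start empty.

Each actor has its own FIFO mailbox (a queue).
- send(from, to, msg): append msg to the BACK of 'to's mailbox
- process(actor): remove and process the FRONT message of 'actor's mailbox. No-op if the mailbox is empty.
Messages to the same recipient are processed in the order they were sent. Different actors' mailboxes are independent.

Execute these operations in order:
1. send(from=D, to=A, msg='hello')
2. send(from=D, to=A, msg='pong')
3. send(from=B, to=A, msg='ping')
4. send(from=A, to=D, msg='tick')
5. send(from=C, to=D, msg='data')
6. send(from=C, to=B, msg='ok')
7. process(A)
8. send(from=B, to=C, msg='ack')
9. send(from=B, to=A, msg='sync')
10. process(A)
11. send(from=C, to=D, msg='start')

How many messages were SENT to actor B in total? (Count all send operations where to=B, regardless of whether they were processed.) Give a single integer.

Answer: 1

Derivation:
After 1 (send(from=D, to=A, msg='hello')): A:[hello] B:[] C:[] D:[]
After 2 (send(from=D, to=A, msg='pong')): A:[hello,pong] B:[] C:[] D:[]
After 3 (send(from=B, to=A, msg='ping')): A:[hello,pong,ping] B:[] C:[] D:[]
After 4 (send(from=A, to=D, msg='tick')): A:[hello,pong,ping] B:[] C:[] D:[tick]
After 5 (send(from=C, to=D, msg='data')): A:[hello,pong,ping] B:[] C:[] D:[tick,data]
After 6 (send(from=C, to=B, msg='ok')): A:[hello,pong,ping] B:[ok] C:[] D:[tick,data]
After 7 (process(A)): A:[pong,ping] B:[ok] C:[] D:[tick,data]
After 8 (send(from=B, to=C, msg='ack')): A:[pong,ping] B:[ok] C:[ack] D:[tick,data]
After 9 (send(from=B, to=A, msg='sync')): A:[pong,ping,sync] B:[ok] C:[ack] D:[tick,data]
After 10 (process(A)): A:[ping,sync] B:[ok] C:[ack] D:[tick,data]
After 11 (send(from=C, to=D, msg='start')): A:[ping,sync] B:[ok] C:[ack] D:[tick,data,start]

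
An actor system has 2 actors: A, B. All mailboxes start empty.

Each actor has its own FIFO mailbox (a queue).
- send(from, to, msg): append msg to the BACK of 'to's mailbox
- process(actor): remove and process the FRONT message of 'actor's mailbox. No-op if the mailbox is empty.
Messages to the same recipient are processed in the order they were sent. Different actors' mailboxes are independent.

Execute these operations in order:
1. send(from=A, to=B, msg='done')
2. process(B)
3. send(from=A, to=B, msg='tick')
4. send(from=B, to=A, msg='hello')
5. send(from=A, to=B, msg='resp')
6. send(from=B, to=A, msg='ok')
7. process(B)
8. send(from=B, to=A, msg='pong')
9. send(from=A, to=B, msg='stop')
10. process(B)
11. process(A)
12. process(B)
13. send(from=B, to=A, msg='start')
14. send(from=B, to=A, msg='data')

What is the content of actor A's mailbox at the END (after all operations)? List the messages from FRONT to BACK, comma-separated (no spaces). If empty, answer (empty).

After 1 (send(from=A, to=B, msg='done')): A:[] B:[done]
After 2 (process(B)): A:[] B:[]
After 3 (send(from=A, to=B, msg='tick')): A:[] B:[tick]
After 4 (send(from=B, to=A, msg='hello')): A:[hello] B:[tick]
After 5 (send(from=A, to=B, msg='resp')): A:[hello] B:[tick,resp]
After 6 (send(from=B, to=A, msg='ok')): A:[hello,ok] B:[tick,resp]
After 7 (process(B)): A:[hello,ok] B:[resp]
After 8 (send(from=B, to=A, msg='pong')): A:[hello,ok,pong] B:[resp]
After 9 (send(from=A, to=B, msg='stop')): A:[hello,ok,pong] B:[resp,stop]
After 10 (process(B)): A:[hello,ok,pong] B:[stop]
After 11 (process(A)): A:[ok,pong] B:[stop]
After 12 (process(B)): A:[ok,pong] B:[]
After 13 (send(from=B, to=A, msg='start')): A:[ok,pong,start] B:[]
After 14 (send(from=B, to=A, msg='data')): A:[ok,pong,start,data] B:[]

Answer: ok,pong,start,data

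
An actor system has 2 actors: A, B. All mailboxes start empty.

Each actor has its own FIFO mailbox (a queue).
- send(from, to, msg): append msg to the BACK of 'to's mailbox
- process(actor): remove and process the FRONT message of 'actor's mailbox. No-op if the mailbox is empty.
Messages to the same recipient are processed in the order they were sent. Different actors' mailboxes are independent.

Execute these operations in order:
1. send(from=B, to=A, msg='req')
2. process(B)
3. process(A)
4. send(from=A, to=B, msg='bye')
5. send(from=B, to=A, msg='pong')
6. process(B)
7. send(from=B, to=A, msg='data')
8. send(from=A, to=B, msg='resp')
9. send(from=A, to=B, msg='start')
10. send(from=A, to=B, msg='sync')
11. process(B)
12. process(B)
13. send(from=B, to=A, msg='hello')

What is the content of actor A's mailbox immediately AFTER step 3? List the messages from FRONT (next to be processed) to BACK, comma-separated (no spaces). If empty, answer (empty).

After 1 (send(from=B, to=A, msg='req')): A:[req] B:[]
After 2 (process(B)): A:[req] B:[]
After 3 (process(A)): A:[] B:[]

(empty)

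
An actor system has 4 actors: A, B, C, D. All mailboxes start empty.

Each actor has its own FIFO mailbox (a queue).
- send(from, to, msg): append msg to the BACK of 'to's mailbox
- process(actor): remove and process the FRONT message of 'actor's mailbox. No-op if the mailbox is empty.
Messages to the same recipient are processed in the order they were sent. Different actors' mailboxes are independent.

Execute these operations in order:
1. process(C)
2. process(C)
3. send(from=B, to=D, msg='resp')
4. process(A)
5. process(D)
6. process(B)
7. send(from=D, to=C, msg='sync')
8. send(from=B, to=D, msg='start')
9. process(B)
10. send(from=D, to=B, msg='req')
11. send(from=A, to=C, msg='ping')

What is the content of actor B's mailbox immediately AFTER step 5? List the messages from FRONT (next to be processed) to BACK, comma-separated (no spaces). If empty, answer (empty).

After 1 (process(C)): A:[] B:[] C:[] D:[]
After 2 (process(C)): A:[] B:[] C:[] D:[]
After 3 (send(from=B, to=D, msg='resp')): A:[] B:[] C:[] D:[resp]
After 4 (process(A)): A:[] B:[] C:[] D:[resp]
After 5 (process(D)): A:[] B:[] C:[] D:[]

(empty)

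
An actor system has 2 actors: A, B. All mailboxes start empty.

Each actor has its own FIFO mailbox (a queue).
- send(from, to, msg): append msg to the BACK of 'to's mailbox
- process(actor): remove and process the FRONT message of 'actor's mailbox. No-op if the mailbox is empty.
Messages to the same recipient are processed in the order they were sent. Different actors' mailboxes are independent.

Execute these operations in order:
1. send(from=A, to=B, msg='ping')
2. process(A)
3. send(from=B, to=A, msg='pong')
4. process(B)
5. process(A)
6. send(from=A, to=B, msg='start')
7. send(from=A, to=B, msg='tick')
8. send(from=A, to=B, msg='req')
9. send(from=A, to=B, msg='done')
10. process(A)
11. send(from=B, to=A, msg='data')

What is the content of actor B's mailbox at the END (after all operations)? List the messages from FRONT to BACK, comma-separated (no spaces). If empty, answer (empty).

Answer: start,tick,req,done

Derivation:
After 1 (send(from=A, to=B, msg='ping')): A:[] B:[ping]
After 2 (process(A)): A:[] B:[ping]
After 3 (send(from=B, to=A, msg='pong')): A:[pong] B:[ping]
After 4 (process(B)): A:[pong] B:[]
After 5 (process(A)): A:[] B:[]
After 6 (send(from=A, to=B, msg='start')): A:[] B:[start]
After 7 (send(from=A, to=B, msg='tick')): A:[] B:[start,tick]
After 8 (send(from=A, to=B, msg='req')): A:[] B:[start,tick,req]
After 9 (send(from=A, to=B, msg='done')): A:[] B:[start,tick,req,done]
After 10 (process(A)): A:[] B:[start,tick,req,done]
After 11 (send(from=B, to=A, msg='data')): A:[data] B:[start,tick,req,done]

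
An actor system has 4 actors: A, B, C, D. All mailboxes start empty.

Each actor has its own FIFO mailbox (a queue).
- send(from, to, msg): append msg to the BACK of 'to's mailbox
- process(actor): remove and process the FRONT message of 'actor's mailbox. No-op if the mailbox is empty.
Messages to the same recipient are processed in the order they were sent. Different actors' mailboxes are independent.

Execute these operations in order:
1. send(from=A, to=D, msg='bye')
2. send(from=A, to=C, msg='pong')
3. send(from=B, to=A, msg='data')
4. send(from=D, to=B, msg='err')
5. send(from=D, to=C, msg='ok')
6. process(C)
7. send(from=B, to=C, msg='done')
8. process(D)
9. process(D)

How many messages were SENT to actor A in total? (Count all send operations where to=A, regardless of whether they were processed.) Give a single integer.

After 1 (send(from=A, to=D, msg='bye')): A:[] B:[] C:[] D:[bye]
After 2 (send(from=A, to=C, msg='pong')): A:[] B:[] C:[pong] D:[bye]
After 3 (send(from=B, to=A, msg='data')): A:[data] B:[] C:[pong] D:[bye]
After 4 (send(from=D, to=B, msg='err')): A:[data] B:[err] C:[pong] D:[bye]
After 5 (send(from=D, to=C, msg='ok')): A:[data] B:[err] C:[pong,ok] D:[bye]
After 6 (process(C)): A:[data] B:[err] C:[ok] D:[bye]
After 7 (send(from=B, to=C, msg='done')): A:[data] B:[err] C:[ok,done] D:[bye]
After 8 (process(D)): A:[data] B:[err] C:[ok,done] D:[]
After 9 (process(D)): A:[data] B:[err] C:[ok,done] D:[]

Answer: 1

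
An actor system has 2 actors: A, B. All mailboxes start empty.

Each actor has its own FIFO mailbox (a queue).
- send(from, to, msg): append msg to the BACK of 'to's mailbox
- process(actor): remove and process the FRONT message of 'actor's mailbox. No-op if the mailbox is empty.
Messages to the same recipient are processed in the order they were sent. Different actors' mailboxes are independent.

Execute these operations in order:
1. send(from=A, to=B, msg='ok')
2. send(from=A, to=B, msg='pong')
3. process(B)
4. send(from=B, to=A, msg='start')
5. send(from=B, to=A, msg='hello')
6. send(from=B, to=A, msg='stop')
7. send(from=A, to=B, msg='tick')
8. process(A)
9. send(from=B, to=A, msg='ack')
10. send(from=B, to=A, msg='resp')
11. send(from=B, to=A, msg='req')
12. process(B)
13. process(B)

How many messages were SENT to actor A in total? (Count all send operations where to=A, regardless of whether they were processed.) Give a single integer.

Answer: 6

Derivation:
After 1 (send(from=A, to=B, msg='ok')): A:[] B:[ok]
After 2 (send(from=A, to=B, msg='pong')): A:[] B:[ok,pong]
After 3 (process(B)): A:[] B:[pong]
After 4 (send(from=B, to=A, msg='start')): A:[start] B:[pong]
After 5 (send(from=B, to=A, msg='hello')): A:[start,hello] B:[pong]
After 6 (send(from=B, to=A, msg='stop')): A:[start,hello,stop] B:[pong]
After 7 (send(from=A, to=B, msg='tick')): A:[start,hello,stop] B:[pong,tick]
After 8 (process(A)): A:[hello,stop] B:[pong,tick]
After 9 (send(from=B, to=A, msg='ack')): A:[hello,stop,ack] B:[pong,tick]
After 10 (send(from=B, to=A, msg='resp')): A:[hello,stop,ack,resp] B:[pong,tick]
After 11 (send(from=B, to=A, msg='req')): A:[hello,stop,ack,resp,req] B:[pong,tick]
After 12 (process(B)): A:[hello,stop,ack,resp,req] B:[tick]
After 13 (process(B)): A:[hello,stop,ack,resp,req] B:[]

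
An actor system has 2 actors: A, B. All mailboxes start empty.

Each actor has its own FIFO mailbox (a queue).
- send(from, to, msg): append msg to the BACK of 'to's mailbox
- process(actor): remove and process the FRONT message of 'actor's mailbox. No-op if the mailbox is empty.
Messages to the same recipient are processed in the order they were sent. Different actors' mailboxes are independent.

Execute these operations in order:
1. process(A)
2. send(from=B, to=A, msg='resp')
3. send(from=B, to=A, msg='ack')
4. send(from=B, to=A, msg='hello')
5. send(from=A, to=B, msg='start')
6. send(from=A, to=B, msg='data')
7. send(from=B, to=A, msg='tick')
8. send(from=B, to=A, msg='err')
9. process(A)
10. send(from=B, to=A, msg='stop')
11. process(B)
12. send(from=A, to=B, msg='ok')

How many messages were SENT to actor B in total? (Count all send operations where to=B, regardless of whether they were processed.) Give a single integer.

After 1 (process(A)): A:[] B:[]
After 2 (send(from=B, to=A, msg='resp')): A:[resp] B:[]
After 3 (send(from=B, to=A, msg='ack')): A:[resp,ack] B:[]
After 4 (send(from=B, to=A, msg='hello')): A:[resp,ack,hello] B:[]
After 5 (send(from=A, to=B, msg='start')): A:[resp,ack,hello] B:[start]
After 6 (send(from=A, to=B, msg='data')): A:[resp,ack,hello] B:[start,data]
After 7 (send(from=B, to=A, msg='tick')): A:[resp,ack,hello,tick] B:[start,data]
After 8 (send(from=B, to=A, msg='err')): A:[resp,ack,hello,tick,err] B:[start,data]
After 9 (process(A)): A:[ack,hello,tick,err] B:[start,data]
After 10 (send(from=B, to=A, msg='stop')): A:[ack,hello,tick,err,stop] B:[start,data]
After 11 (process(B)): A:[ack,hello,tick,err,stop] B:[data]
After 12 (send(from=A, to=B, msg='ok')): A:[ack,hello,tick,err,stop] B:[data,ok]

Answer: 3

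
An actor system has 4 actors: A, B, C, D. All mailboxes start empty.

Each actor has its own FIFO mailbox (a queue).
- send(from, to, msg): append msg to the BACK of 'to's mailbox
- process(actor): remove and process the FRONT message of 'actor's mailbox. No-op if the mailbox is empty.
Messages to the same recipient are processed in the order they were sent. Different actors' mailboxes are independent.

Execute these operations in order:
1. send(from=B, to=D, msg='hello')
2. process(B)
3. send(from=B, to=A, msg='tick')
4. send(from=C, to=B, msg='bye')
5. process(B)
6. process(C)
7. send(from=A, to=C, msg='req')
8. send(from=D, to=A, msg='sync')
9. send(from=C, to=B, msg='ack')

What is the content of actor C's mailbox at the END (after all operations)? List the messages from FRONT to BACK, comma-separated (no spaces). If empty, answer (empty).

Answer: req

Derivation:
After 1 (send(from=B, to=D, msg='hello')): A:[] B:[] C:[] D:[hello]
After 2 (process(B)): A:[] B:[] C:[] D:[hello]
After 3 (send(from=B, to=A, msg='tick')): A:[tick] B:[] C:[] D:[hello]
After 4 (send(from=C, to=B, msg='bye')): A:[tick] B:[bye] C:[] D:[hello]
After 5 (process(B)): A:[tick] B:[] C:[] D:[hello]
After 6 (process(C)): A:[tick] B:[] C:[] D:[hello]
After 7 (send(from=A, to=C, msg='req')): A:[tick] B:[] C:[req] D:[hello]
After 8 (send(from=D, to=A, msg='sync')): A:[tick,sync] B:[] C:[req] D:[hello]
After 9 (send(from=C, to=B, msg='ack')): A:[tick,sync] B:[ack] C:[req] D:[hello]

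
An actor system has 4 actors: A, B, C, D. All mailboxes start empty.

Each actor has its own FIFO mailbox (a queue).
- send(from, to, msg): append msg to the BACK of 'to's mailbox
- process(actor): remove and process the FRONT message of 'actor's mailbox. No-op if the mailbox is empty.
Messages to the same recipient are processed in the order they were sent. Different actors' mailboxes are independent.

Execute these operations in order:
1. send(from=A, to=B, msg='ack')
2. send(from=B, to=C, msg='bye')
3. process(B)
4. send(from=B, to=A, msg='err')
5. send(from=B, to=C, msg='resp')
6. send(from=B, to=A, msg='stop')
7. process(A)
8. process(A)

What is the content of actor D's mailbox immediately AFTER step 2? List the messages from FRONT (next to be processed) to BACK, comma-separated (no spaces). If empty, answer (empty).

After 1 (send(from=A, to=B, msg='ack')): A:[] B:[ack] C:[] D:[]
After 2 (send(from=B, to=C, msg='bye')): A:[] B:[ack] C:[bye] D:[]

(empty)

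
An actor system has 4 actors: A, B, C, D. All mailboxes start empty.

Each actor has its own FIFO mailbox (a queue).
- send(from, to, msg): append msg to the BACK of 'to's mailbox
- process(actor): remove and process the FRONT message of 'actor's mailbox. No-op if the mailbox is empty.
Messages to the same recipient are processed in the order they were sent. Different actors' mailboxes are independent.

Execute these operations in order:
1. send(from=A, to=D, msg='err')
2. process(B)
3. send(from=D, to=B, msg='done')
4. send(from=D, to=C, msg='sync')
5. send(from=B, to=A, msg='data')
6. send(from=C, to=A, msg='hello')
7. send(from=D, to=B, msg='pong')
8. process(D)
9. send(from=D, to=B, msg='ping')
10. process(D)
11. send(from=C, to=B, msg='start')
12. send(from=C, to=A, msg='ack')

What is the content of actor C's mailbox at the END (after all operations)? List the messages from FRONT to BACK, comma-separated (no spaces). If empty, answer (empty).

Answer: sync

Derivation:
After 1 (send(from=A, to=D, msg='err')): A:[] B:[] C:[] D:[err]
After 2 (process(B)): A:[] B:[] C:[] D:[err]
After 3 (send(from=D, to=B, msg='done')): A:[] B:[done] C:[] D:[err]
After 4 (send(from=D, to=C, msg='sync')): A:[] B:[done] C:[sync] D:[err]
After 5 (send(from=B, to=A, msg='data')): A:[data] B:[done] C:[sync] D:[err]
After 6 (send(from=C, to=A, msg='hello')): A:[data,hello] B:[done] C:[sync] D:[err]
After 7 (send(from=D, to=B, msg='pong')): A:[data,hello] B:[done,pong] C:[sync] D:[err]
After 8 (process(D)): A:[data,hello] B:[done,pong] C:[sync] D:[]
After 9 (send(from=D, to=B, msg='ping')): A:[data,hello] B:[done,pong,ping] C:[sync] D:[]
After 10 (process(D)): A:[data,hello] B:[done,pong,ping] C:[sync] D:[]
After 11 (send(from=C, to=B, msg='start')): A:[data,hello] B:[done,pong,ping,start] C:[sync] D:[]
After 12 (send(from=C, to=A, msg='ack')): A:[data,hello,ack] B:[done,pong,ping,start] C:[sync] D:[]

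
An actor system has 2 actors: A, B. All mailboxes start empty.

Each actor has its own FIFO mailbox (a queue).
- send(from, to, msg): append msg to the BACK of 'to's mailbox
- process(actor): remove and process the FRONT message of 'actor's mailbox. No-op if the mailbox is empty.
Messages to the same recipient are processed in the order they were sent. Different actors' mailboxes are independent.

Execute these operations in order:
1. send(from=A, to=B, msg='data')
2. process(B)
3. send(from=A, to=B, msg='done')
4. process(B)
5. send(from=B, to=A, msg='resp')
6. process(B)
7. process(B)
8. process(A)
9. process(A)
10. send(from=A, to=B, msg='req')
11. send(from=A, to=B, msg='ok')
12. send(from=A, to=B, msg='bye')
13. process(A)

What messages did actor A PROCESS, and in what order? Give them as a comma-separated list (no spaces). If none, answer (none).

After 1 (send(from=A, to=B, msg='data')): A:[] B:[data]
After 2 (process(B)): A:[] B:[]
After 3 (send(from=A, to=B, msg='done')): A:[] B:[done]
After 4 (process(B)): A:[] B:[]
After 5 (send(from=B, to=A, msg='resp')): A:[resp] B:[]
After 6 (process(B)): A:[resp] B:[]
After 7 (process(B)): A:[resp] B:[]
After 8 (process(A)): A:[] B:[]
After 9 (process(A)): A:[] B:[]
After 10 (send(from=A, to=B, msg='req')): A:[] B:[req]
After 11 (send(from=A, to=B, msg='ok')): A:[] B:[req,ok]
After 12 (send(from=A, to=B, msg='bye')): A:[] B:[req,ok,bye]
After 13 (process(A)): A:[] B:[req,ok,bye]

Answer: resp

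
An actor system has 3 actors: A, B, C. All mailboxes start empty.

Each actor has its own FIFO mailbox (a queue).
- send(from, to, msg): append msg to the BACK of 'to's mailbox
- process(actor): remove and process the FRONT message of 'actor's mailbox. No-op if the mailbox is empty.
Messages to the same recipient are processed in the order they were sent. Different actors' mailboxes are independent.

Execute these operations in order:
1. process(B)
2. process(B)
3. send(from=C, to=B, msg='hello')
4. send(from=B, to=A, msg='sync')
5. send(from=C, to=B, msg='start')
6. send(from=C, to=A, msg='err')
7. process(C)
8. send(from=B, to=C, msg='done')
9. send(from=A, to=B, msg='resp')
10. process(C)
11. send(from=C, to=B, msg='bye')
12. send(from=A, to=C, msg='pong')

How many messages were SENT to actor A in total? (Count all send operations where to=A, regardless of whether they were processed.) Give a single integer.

Answer: 2

Derivation:
After 1 (process(B)): A:[] B:[] C:[]
After 2 (process(B)): A:[] B:[] C:[]
After 3 (send(from=C, to=B, msg='hello')): A:[] B:[hello] C:[]
After 4 (send(from=B, to=A, msg='sync')): A:[sync] B:[hello] C:[]
After 5 (send(from=C, to=B, msg='start')): A:[sync] B:[hello,start] C:[]
After 6 (send(from=C, to=A, msg='err')): A:[sync,err] B:[hello,start] C:[]
After 7 (process(C)): A:[sync,err] B:[hello,start] C:[]
After 8 (send(from=B, to=C, msg='done')): A:[sync,err] B:[hello,start] C:[done]
After 9 (send(from=A, to=B, msg='resp')): A:[sync,err] B:[hello,start,resp] C:[done]
After 10 (process(C)): A:[sync,err] B:[hello,start,resp] C:[]
After 11 (send(from=C, to=B, msg='bye')): A:[sync,err] B:[hello,start,resp,bye] C:[]
After 12 (send(from=A, to=C, msg='pong')): A:[sync,err] B:[hello,start,resp,bye] C:[pong]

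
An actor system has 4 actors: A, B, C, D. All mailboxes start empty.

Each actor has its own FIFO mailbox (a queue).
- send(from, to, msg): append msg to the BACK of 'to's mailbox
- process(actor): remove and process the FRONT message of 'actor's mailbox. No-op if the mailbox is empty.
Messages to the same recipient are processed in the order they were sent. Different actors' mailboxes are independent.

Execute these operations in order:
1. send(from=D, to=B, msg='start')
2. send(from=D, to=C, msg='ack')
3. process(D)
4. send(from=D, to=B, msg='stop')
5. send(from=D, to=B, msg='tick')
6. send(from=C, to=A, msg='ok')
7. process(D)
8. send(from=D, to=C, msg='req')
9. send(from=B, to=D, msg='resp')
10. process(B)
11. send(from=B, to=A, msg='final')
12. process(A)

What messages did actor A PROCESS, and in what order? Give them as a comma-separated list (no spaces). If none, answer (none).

Answer: ok

Derivation:
After 1 (send(from=D, to=B, msg='start')): A:[] B:[start] C:[] D:[]
After 2 (send(from=D, to=C, msg='ack')): A:[] B:[start] C:[ack] D:[]
After 3 (process(D)): A:[] B:[start] C:[ack] D:[]
After 4 (send(from=D, to=B, msg='stop')): A:[] B:[start,stop] C:[ack] D:[]
After 5 (send(from=D, to=B, msg='tick')): A:[] B:[start,stop,tick] C:[ack] D:[]
After 6 (send(from=C, to=A, msg='ok')): A:[ok] B:[start,stop,tick] C:[ack] D:[]
After 7 (process(D)): A:[ok] B:[start,stop,tick] C:[ack] D:[]
After 8 (send(from=D, to=C, msg='req')): A:[ok] B:[start,stop,tick] C:[ack,req] D:[]
After 9 (send(from=B, to=D, msg='resp')): A:[ok] B:[start,stop,tick] C:[ack,req] D:[resp]
After 10 (process(B)): A:[ok] B:[stop,tick] C:[ack,req] D:[resp]
After 11 (send(from=B, to=A, msg='final')): A:[ok,final] B:[stop,tick] C:[ack,req] D:[resp]
After 12 (process(A)): A:[final] B:[stop,tick] C:[ack,req] D:[resp]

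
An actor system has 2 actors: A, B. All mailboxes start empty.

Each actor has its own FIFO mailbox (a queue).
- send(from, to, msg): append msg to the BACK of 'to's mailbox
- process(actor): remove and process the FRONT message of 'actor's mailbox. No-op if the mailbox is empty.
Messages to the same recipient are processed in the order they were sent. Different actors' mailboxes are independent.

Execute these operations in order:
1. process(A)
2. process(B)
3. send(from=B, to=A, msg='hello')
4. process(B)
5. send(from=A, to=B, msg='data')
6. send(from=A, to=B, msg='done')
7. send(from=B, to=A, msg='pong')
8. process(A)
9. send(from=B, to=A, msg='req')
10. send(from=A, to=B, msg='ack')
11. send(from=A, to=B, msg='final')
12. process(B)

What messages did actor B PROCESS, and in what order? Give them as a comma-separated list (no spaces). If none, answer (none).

After 1 (process(A)): A:[] B:[]
After 2 (process(B)): A:[] B:[]
After 3 (send(from=B, to=A, msg='hello')): A:[hello] B:[]
After 4 (process(B)): A:[hello] B:[]
After 5 (send(from=A, to=B, msg='data')): A:[hello] B:[data]
After 6 (send(from=A, to=B, msg='done')): A:[hello] B:[data,done]
After 7 (send(from=B, to=A, msg='pong')): A:[hello,pong] B:[data,done]
After 8 (process(A)): A:[pong] B:[data,done]
After 9 (send(from=B, to=A, msg='req')): A:[pong,req] B:[data,done]
After 10 (send(from=A, to=B, msg='ack')): A:[pong,req] B:[data,done,ack]
After 11 (send(from=A, to=B, msg='final')): A:[pong,req] B:[data,done,ack,final]
After 12 (process(B)): A:[pong,req] B:[done,ack,final]

Answer: data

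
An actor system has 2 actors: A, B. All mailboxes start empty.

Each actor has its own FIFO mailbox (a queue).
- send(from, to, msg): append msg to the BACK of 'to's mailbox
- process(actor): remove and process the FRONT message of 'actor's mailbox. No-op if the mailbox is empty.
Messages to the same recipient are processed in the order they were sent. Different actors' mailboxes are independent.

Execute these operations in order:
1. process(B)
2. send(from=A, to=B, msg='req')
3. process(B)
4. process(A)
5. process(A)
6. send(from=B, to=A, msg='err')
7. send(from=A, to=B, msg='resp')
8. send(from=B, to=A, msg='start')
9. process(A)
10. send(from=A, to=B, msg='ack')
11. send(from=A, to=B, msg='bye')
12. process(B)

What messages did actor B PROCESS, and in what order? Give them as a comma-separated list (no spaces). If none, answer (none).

After 1 (process(B)): A:[] B:[]
After 2 (send(from=A, to=B, msg='req')): A:[] B:[req]
After 3 (process(B)): A:[] B:[]
After 4 (process(A)): A:[] B:[]
After 5 (process(A)): A:[] B:[]
After 6 (send(from=B, to=A, msg='err')): A:[err] B:[]
After 7 (send(from=A, to=B, msg='resp')): A:[err] B:[resp]
After 8 (send(from=B, to=A, msg='start')): A:[err,start] B:[resp]
After 9 (process(A)): A:[start] B:[resp]
After 10 (send(from=A, to=B, msg='ack')): A:[start] B:[resp,ack]
After 11 (send(from=A, to=B, msg='bye')): A:[start] B:[resp,ack,bye]
After 12 (process(B)): A:[start] B:[ack,bye]

Answer: req,resp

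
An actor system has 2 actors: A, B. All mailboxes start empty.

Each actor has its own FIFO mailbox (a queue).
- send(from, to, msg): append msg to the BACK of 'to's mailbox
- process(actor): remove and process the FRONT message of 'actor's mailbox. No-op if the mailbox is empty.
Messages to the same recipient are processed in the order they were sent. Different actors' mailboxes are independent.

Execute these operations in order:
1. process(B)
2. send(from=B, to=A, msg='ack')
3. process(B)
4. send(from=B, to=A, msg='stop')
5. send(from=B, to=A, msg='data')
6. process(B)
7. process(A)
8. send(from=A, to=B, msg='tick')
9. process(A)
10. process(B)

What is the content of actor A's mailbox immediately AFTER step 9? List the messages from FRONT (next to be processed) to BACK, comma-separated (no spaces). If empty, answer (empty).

After 1 (process(B)): A:[] B:[]
After 2 (send(from=B, to=A, msg='ack')): A:[ack] B:[]
After 3 (process(B)): A:[ack] B:[]
After 4 (send(from=B, to=A, msg='stop')): A:[ack,stop] B:[]
After 5 (send(from=B, to=A, msg='data')): A:[ack,stop,data] B:[]
After 6 (process(B)): A:[ack,stop,data] B:[]
After 7 (process(A)): A:[stop,data] B:[]
After 8 (send(from=A, to=B, msg='tick')): A:[stop,data] B:[tick]
After 9 (process(A)): A:[data] B:[tick]

data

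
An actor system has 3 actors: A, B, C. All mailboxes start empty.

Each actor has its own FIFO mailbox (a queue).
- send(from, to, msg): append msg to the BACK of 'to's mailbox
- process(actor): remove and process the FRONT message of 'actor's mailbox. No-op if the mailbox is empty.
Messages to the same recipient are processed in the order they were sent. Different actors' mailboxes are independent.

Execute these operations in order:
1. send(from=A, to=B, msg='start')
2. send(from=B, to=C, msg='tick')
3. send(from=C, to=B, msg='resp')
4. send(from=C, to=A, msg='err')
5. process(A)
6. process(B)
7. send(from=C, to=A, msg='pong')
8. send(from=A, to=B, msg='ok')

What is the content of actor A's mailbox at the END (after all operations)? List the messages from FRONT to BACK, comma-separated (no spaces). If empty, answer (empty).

After 1 (send(from=A, to=B, msg='start')): A:[] B:[start] C:[]
After 2 (send(from=B, to=C, msg='tick')): A:[] B:[start] C:[tick]
After 3 (send(from=C, to=B, msg='resp')): A:[] B:[start,resp] C:[tick]
After 4 (send(from=C, to=A, msg='err')): A:[err] B:[start,resp] C:[tick]
After 5 (process(A)): A:[] B:[start,resp] C:[tick]
After 6 (process(B)): A:[] B:[resp] C:[tick]
After 7 (send(from=C, to=A, msg='pong')): A:[pong] B:[resp] C:[tick]
After 8 (send(from=A, to=B, msg='ok')): A:[pong] B:[resp,ok] C:[tick]

Answer: pong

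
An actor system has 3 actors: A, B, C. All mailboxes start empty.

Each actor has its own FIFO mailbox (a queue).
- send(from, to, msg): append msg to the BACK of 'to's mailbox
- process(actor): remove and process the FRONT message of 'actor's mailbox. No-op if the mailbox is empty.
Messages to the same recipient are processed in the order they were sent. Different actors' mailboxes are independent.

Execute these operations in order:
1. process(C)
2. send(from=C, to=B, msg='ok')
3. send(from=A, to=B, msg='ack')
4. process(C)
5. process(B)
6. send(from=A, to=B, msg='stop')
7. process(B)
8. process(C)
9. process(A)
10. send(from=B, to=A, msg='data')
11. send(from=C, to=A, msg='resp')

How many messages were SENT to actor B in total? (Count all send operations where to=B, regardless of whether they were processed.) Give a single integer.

After 1 (process(C)): A:[] B:[] C:[]
After 2 (send(from=C, to=B, msg='ok')): A:[] B:[ok] C:[]
After 3 (send(from=A, to=B, msg='ack')): A:[] B:[ok,ack] C:[]
After 4 (process(C)): A:[] B:[ok,ack] C:[]
After 5 (process(B)): A:[] B:[ack] C:[]
After 6 (send(from=A, to=B, msg='stop')): A:[] B:[ack,stop] C:[]
After 7 (process(B)): A:[] B:[stop] C:[]
After 8 (process(C)): A:[] B:[stop] C:[]
After 9 (process(A)): A:[] B:[stop] C:[]
After 10 (send(from=B, to=A, msg='data')): A:[data] B:[stop] C:[]
After 11 (send(from=C, to=A, msg='resp')): A:[data,resp] B:[stop] C:[]

Answer: 3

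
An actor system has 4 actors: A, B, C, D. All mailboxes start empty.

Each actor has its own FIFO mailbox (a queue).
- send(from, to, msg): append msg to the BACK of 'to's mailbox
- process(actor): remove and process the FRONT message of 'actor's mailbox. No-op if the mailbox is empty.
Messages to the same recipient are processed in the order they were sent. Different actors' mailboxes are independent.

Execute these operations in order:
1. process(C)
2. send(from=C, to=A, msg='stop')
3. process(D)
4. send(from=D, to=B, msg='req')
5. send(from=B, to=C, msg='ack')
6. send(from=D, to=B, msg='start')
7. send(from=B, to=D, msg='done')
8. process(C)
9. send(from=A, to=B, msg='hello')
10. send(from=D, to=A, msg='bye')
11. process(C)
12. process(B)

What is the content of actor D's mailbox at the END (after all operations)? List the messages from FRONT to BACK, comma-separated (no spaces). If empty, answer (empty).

Answer: done

Derivation:
After 1 (process(C)): A:[] B:[] C:[] D:[]
After 2 (send(from=C, to=A, msg='stop')): A:[stop] B:[] C:[] D:[]
After 3 (process(D)): A:[stop] B:[] C:[] D:[]
After 4 (send(from=D, to=B, msg='req')): A:[stop] B:[req] C:[] D:[]
After 5 (send(from=B, to=C, msg='ack')): A:[stop] B:[req] C:[ack] D:[]
After 6 (send(from=D, to=B, msg='start')): A:[stop] B:[req,start] C:[ack] D:[]
After 7 (send(from=B, to=D, msg='done')): A:[stop] B:[req,start] C:[ack] D:[done]
After 8 (process(C)): A:[stop] B:[req,start] C:[] D:[done]
After 9 (send(from=A, to=B, msg='hello')): A:[stop] B:[req,start,hello] C:[] D:[done]
After 10 (send(from=D, to=A, msg='bye')): A:[stop,bye] B:[req,start,hello] C:[] D:[done]
After 11 (process(C)): A:[stop,bye] B:[req,start,hello] C:[] D:[done]
After 12 (process(B)): A:[stop,bye] B:[start,hello] C:[] D:[done]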